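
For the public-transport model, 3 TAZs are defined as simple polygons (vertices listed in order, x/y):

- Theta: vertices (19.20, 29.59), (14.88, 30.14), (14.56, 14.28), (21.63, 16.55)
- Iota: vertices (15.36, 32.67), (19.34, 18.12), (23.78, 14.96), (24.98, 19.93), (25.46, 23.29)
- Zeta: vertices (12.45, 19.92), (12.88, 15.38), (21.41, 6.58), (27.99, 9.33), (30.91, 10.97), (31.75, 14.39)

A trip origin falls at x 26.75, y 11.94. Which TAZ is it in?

Zeta

Cast a ray rightward from (26.75, 11.94). For each polygon, the edges (by vertex number in listed order) whose endpoints lie on opposite sides of y = 11.94, where each meets that height, and whether that is right or left of the point:
Theta: no edge straddles that height → 0 crossings.
Iota: no edge straddles that height → 0 crossings.
Zeta: 2–3 at x≈16.214 (left), 5–6 at x≈31.148 (right) → 1 crossing.
Only Zeta has an odd count, so the point is inside Zeta.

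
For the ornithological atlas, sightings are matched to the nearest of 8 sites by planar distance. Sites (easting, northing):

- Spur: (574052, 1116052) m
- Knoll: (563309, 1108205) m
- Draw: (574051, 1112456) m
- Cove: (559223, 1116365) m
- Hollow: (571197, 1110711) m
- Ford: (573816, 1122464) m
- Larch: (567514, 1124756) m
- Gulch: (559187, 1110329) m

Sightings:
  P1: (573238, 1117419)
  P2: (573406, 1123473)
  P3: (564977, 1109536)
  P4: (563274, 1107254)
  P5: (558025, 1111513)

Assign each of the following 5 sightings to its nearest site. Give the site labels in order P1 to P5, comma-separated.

P1 → Spur (d²=2531285.00)
P2 → Ford (d²=1186181.00)
P3 → Knoll (d²=4553785.00)
P4 → Knoll (d²=905626.00)
P5 → Gulch (d²=2752100.00)

Spur, Ford, Knoll, Knoll, Gulch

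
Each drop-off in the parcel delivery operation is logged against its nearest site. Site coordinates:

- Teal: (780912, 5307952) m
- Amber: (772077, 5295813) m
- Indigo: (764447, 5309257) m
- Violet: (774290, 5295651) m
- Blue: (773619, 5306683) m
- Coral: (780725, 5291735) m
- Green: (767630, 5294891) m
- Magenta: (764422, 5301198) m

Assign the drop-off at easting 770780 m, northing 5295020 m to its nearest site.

Squared distances to each site:
Teal: 269894048.000; Amber: 2311058.000; Indigo: 242799058.000; Violet: 12718261.000; Blue: 144085490.000; Coral: 109694250.000; Green: 9939141.000; Magenta: 78591848.000.
Minimum at Amber.

Amber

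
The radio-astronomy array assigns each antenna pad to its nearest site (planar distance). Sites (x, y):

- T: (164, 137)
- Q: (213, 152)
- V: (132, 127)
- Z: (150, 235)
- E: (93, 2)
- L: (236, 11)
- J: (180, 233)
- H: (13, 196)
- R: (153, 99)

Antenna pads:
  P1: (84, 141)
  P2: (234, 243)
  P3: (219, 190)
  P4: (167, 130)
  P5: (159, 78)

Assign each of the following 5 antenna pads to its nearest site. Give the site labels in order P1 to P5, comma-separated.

P1 → V (d²=2500.00)
P2 → J (d²=3016.00)
P3 → Q (d²=1480.00)
P4 → T (d²=58.00)
P5 → R (d²=477.00)

V, J, Q, T, R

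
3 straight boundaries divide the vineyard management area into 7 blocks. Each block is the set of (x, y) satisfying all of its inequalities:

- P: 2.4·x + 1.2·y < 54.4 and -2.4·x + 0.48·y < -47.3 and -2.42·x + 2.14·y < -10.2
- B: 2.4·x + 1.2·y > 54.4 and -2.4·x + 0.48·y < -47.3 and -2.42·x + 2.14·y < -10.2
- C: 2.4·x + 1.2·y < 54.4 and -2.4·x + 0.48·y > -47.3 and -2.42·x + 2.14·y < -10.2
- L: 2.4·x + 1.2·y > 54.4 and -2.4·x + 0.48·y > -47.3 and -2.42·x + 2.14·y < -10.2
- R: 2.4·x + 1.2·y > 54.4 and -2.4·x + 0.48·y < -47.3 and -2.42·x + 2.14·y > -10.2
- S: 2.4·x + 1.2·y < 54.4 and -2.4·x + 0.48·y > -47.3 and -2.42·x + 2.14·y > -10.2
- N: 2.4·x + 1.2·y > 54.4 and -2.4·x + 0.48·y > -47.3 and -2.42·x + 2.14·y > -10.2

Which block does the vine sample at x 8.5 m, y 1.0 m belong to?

C

2.4·8.5 + 1.2·1.0 = 21.600, which is < 54.4
-2.4·8.5 + 0.48·1.0 = -19.920, which is > -47.3
-2.42·8.5 + 2.14·1.0 = -18.430, which is < -10.2
This sign pattern matches C.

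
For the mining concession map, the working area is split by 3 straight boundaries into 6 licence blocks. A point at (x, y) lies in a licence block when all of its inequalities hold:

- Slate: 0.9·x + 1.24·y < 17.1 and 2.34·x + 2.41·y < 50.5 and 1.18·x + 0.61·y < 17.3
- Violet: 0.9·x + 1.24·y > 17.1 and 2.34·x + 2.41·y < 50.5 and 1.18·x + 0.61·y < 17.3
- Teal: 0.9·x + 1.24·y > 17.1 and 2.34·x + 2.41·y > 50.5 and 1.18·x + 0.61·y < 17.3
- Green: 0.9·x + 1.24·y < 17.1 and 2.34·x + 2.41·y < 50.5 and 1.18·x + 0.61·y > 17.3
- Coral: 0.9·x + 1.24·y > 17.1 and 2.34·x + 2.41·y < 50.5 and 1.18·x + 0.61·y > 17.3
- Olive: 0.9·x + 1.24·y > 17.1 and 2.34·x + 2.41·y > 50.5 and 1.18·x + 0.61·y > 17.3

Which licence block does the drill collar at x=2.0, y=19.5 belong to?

Teal

0.9·2.0 + 1.24·19.5 = 25.980, which is > 17.1
2.34·2.0 + 2.41·19.5 = 51.675, which is > 50.5
1.18·2.0 + 0.61·19.5 = 14.255, which is < 17.3
This sign pattern matches Teal.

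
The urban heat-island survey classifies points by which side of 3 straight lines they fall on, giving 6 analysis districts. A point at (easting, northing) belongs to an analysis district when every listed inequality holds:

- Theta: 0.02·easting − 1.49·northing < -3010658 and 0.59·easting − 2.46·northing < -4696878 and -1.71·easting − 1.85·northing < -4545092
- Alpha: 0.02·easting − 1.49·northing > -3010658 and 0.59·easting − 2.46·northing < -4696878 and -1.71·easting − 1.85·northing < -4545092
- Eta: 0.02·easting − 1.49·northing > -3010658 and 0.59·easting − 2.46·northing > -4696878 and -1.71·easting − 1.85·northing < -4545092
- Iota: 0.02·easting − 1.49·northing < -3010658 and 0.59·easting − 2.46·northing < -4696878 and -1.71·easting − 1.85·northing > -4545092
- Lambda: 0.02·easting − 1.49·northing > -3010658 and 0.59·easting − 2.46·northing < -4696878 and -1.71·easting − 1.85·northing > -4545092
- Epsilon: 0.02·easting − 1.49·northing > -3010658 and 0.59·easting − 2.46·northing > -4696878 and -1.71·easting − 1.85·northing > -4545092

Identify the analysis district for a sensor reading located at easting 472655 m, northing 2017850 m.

0.02·472655 − 1.49·2017850 = -2997143.400, which is > -3010658
0.59·472655 − 2.46·2017850 = -4685044.550, which is > -4696878
-1.71·472655 − 1.85·2017850 = -4541262.550, which is > -4545092
This sign pattern matches Epsilon.

Epsilon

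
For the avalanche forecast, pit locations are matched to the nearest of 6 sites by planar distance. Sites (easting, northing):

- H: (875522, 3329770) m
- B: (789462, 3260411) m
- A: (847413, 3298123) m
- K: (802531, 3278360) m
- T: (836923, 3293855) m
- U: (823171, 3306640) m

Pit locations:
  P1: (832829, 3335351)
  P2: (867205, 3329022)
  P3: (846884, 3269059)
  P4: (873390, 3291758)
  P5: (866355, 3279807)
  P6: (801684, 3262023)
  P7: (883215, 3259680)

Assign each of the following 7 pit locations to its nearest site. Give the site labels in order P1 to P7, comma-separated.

U, H, T, A, A, B, A

P1 → U (d²=917598485.00)
P2 → H (d²=69731993.00)
P3 → T (d²=714063137.00)
P4 → A (d²=715317754.00)
P5 → A (d²=694275220.00)
P6 → B (d²=151975828.00)
P7 → A (d²=2759647453.00)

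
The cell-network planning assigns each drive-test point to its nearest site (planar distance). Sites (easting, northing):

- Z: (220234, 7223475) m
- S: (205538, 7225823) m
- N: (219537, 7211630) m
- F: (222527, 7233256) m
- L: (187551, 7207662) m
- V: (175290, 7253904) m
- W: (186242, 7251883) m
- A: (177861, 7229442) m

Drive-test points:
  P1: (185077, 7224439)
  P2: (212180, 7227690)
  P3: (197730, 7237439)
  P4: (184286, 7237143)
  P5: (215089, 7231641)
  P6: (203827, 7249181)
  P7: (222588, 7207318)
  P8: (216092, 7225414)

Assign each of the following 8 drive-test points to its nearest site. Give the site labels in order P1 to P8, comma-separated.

A, S, S, A, F, W, N, Z

P1 → A (d²=77100665.00)
P2 → S (d²=47601853.00)
P3 → S (d²=195896320.00)
P4 → A (d²=100586026.00)
P5 → F (d²=57932069.00)
P6 → W (d²=316533029.00)
P7 → N (d²=27901945.00)
P8 → Z (d²=20915885.00)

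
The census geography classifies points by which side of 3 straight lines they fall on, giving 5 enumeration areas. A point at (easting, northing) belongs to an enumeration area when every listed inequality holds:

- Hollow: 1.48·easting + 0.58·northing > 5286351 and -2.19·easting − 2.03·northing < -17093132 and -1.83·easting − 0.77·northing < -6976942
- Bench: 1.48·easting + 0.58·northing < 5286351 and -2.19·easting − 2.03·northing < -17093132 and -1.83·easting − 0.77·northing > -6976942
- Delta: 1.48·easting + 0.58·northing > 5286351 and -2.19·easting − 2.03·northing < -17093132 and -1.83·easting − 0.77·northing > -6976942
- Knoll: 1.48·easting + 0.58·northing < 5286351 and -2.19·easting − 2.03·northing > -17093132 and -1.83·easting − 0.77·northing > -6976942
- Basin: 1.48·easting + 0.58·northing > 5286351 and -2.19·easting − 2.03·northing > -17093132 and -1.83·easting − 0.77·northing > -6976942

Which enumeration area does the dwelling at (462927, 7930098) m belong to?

1.48·462927 + 0.58·7930098 = 5284588.800, which is < 5286351
-2.19·462927 − 2.03·7930098 = -17111909.070, which is < -17093132
-1.83·462927 − 0.77·7930098 = -6953331.870, which is > -6976942
This sign pattern matches Bench.

Bench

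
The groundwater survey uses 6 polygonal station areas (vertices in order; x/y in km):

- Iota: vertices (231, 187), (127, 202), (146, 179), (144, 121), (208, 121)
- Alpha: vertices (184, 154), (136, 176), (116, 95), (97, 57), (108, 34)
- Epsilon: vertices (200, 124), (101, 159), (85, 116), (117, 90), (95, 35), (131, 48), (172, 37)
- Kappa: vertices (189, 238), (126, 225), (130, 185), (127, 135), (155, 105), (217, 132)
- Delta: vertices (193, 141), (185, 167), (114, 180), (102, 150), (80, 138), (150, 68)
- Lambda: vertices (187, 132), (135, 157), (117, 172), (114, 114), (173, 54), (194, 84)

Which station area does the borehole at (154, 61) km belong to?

Cast a ray rightward from (154, 61). For each polygon, the edges (by vertex number in listed order) whose endpoints lie on opposite sides of y = 61, where each meets that height, and whether that is right or left of the point:
Iota: no edge straddles that height → 0 crossings.
Alpha: 3–4 at x≈99.0 (left), 5–1 at x≈125.1 (left) → 0 crossings.
Epsilon: 4–5 at x≈105.4 (left), 7–1 at x≈179.7 (right) → 1 crossing.
Kappa: no edge straddles that height → 0 crossings.
Delta: no edge straddles that height → 0 crossings.
Lambda: 4–5 at x≈166.1 (right), 5–6 at x≈177.9 (right) → 2 crossings.
Only Epsilon has an odd count, so the point is inside Epsilon.

Epsilon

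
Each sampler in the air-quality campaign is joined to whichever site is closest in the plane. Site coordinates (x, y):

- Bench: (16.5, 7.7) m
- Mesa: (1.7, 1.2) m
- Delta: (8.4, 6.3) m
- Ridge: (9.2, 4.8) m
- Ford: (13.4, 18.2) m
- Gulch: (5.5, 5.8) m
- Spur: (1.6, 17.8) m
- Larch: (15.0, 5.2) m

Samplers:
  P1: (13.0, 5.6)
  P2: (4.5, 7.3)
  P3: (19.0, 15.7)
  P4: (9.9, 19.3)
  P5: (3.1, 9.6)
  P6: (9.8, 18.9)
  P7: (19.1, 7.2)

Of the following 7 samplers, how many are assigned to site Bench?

P1 → Larch
P2 → Gulch
P3 → Ford
P4 → Ford
P5 → Gulch
P6 → Ford
P7 → Bench
1 of the 7 goes to Bench.

1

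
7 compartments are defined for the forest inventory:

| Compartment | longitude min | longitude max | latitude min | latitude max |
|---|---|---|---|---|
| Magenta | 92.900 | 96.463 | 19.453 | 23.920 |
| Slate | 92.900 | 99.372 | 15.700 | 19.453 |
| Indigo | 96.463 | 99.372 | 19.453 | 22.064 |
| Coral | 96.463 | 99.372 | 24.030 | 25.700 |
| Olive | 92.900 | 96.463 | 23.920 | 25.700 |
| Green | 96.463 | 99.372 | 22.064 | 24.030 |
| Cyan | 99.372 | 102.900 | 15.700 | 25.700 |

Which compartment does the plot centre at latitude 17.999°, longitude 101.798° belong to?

The point has longitude = 101.798 and latitude = 17.999.
Only Cyan satisfies 99.372 ≤ longitude ≤ 102.900 and 15.700 ≤ latitude ≤ 25.700.

Cyan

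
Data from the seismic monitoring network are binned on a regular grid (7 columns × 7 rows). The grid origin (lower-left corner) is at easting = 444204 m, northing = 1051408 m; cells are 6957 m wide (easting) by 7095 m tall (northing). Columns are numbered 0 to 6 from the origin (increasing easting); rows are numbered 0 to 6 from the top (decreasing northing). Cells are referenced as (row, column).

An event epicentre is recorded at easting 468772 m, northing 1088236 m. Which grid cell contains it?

Column index: ⌊(468772 − 444204) / 6957⌋ = ⌊3.531⌋ = 3
Row offset from origin: ⌊(1088236 − 1051408) / 7095⌋ = ⌊5.191⌋ = 5 → row 1 (counted from top)

(1, 3)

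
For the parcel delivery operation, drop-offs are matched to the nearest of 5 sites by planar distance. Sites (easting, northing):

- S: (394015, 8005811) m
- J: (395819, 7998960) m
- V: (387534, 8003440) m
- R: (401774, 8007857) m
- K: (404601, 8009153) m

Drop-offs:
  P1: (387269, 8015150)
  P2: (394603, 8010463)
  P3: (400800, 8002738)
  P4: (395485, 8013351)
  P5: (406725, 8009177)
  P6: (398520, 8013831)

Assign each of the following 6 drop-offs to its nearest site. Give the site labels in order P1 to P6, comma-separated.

S, S, R, S, K, R

P1 → S (d²=132725437.00)
P2 → S (d²=21986848.00)
P3 → R (d²=27152837.00)
P4 → S (d²=59012500.00)
P5 → K (d²=4511952.00)
P6 → R (d²=46277192.00)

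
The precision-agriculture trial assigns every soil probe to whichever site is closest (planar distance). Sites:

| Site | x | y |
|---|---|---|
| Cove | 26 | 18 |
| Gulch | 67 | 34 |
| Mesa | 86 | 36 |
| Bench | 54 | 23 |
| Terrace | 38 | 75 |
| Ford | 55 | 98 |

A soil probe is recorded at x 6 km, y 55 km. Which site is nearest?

Terrace

Squared distances to each site:
Cove: 1769.000; Gulch: 4162.000; Mesa: 6761.000; Bench: 3328.000; Terrace: 1424.000; Ford: 4250.000.
Minimum at Terrace.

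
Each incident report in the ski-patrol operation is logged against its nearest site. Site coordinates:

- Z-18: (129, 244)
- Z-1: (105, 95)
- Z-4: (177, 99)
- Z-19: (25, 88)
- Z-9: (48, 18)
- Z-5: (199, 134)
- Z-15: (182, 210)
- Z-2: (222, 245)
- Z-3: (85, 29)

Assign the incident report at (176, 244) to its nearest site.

Squared distances to each site:
Z-18: 2209.000; Z-1: 27242.000; Z-4: 21026.000; Z-19: 47137.000; Z-9: 67460.000; Z-5: 12629.000; Z-15: 1192.000; Z-2: 2117.000; Z-3: 54506.000.
Minimum at Z-15.

Z-15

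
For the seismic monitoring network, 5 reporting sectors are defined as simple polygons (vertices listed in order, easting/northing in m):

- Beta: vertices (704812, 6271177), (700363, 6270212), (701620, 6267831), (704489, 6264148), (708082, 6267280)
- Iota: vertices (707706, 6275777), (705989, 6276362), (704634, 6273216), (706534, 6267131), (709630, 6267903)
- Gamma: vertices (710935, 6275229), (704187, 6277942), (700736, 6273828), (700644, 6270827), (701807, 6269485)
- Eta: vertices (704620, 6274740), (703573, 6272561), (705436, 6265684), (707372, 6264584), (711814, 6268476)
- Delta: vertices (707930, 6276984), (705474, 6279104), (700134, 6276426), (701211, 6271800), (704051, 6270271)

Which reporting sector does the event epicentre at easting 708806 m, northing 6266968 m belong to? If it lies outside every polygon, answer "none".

Cast a ray rightward from (708806, 6266968). For each polygon, the edges (by vertex number in listed order) whose endpoints lie on opposite sides of northing = 6266968, where each meets that height, and whether that is right or left of the point:
Beta: 3–4 at easting≈702292.3 (left), 4–5 at easting≈707724.1 (left) → 0 crossings.
Iota: no edge straddles that height → 0 crossings.
Gamma: no edge straddles that height → 0 crossings.
Eta: 2–3 at easting≈705088.2 (left), 4–5 at easting≈710092.9 (right) → 1 crossing.
Delta: no edge straddles that height → 0 crossings.
Only Eta has an odd count, so the point is inside Eta.

Eta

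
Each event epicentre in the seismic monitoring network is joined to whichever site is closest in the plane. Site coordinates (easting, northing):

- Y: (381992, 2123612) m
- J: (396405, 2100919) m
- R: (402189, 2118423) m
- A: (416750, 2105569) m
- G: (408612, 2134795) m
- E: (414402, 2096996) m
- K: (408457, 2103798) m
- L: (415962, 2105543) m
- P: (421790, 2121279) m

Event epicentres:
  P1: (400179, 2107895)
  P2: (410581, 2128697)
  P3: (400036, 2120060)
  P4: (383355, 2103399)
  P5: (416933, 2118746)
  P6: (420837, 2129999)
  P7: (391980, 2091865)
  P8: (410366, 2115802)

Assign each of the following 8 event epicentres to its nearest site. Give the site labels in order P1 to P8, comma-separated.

P1 → J (d²=62907652.00)
P2 → G (d²=41062565.00)
P3 → R (d²=7315178.00)
P4 → J (d²=176452900.00)
P5 → P (d²=30006538.00)
P6 → P (d²=76946609.00)
P7 → J (d²=101555541.00)
P8 → R (d²=73732970.00)

J, G, R, J, P, P, J, R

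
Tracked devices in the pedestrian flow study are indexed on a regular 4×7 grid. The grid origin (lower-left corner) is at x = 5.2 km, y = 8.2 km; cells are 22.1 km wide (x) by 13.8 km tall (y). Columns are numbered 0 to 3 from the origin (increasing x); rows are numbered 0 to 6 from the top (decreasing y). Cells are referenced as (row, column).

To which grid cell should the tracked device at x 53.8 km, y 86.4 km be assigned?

Column index: ⌊(53.8 − 5.2) / 22.1⌋ = ⌊2.199⌋ = 2
Row offset from origin: ⌊(86.4 − 8.2) / 13.8⌋ = ⌊5.667⌋ = 5 → row 1 (counted from top)

(1, 2)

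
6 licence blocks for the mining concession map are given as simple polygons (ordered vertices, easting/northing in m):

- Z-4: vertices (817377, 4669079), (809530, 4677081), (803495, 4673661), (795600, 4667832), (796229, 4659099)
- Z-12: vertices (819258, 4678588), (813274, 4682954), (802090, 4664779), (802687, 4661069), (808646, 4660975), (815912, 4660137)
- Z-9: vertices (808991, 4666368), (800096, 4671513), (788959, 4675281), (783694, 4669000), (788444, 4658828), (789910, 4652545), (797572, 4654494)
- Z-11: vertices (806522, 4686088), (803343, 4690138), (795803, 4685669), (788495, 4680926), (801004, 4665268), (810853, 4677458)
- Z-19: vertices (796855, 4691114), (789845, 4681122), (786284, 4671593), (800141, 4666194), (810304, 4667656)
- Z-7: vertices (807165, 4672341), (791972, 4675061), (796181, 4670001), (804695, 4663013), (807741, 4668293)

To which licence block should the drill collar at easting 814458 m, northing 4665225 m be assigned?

Z-12

Cast a ray rightward from (814458, 4665225). For each polygon, the edges (by vertex number in listed order) whose endpoints lie on opposite sides of northing = 4665225, where each meets that height, and whether that is right or left of the point:
Z-4: 4–5 at easting≈795787.8 (left), 5–1 at easting≈809210.2 (left) → 0 crossings.
Z-12: 2–3 at easting≈802364.4 (left), 6–1 at easting≈816834.7 (right) → 1 crossing.
Z-9: 4–5 at easting≈785456.8 (left), 7–1 at easting≈807891.8 (left) → 0 crossings.
Z-11: no edge straddles that height → 0 crossings.
Z-19: no edge straddles that height → 0 crossings.
Z-7: 3–4 at easting≈802000.0 (left), 4–5 at easting≈805971.1 (left) → 0 crossings.
Only Z-12 has an odd count, so the point is inside Z-12.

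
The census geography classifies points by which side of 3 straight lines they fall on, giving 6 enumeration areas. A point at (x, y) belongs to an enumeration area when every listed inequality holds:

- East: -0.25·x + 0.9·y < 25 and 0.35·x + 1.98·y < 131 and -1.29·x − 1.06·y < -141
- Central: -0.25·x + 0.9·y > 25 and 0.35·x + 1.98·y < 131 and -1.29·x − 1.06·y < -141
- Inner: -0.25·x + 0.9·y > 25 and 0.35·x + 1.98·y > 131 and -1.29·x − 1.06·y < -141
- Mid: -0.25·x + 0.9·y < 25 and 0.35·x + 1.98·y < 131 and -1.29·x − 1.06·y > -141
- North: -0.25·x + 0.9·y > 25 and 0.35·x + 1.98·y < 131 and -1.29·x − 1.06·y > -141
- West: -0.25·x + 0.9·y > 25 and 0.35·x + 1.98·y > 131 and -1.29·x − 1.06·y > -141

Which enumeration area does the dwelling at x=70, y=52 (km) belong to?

-0.25·70 + 0.9·52 = 29.300, which is > 25
0.35·70 + 1.98·52 = 127.460, which is < 131
-1.29·70 − 1.06·52 = -145.420, which is < -141
This sign pattern matches Central.

Central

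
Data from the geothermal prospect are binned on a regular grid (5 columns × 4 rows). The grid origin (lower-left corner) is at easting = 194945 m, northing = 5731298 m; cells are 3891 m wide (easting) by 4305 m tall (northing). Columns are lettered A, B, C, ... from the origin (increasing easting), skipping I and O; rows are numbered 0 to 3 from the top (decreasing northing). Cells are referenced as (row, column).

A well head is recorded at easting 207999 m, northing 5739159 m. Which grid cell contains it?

Column index: ⌊(207999 − 194945) / 3891⌋ = ⌊3.355⌋ = 3 → column D
Row offset from origin: ⌊(5739159 − 5731298) / 4305⌋ = ⌊1.826⌋ = 1 → row 2 (counted from top)

(2, D)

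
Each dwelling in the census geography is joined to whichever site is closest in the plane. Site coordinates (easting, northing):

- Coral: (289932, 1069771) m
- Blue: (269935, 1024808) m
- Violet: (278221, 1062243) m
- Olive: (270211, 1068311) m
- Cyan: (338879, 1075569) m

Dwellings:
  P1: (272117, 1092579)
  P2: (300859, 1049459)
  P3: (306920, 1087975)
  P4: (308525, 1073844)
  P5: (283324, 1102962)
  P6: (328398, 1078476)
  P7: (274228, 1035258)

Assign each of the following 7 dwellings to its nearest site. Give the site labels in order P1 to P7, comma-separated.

P1 → Olive (d²=592568660.00)
P2 → Coral (d²=531976673.00)
P3 → Coral (d²=619977760.00)
P4 → Coral (d²=362288978.00)
P5 → Coral (d²=1145308145.00)
P6 → Cyan (d²=118302010.00)
P7 → Blue (d²=127632349.00)

Olive, Coral, Coral, Coral, Coral, Cyan, Blue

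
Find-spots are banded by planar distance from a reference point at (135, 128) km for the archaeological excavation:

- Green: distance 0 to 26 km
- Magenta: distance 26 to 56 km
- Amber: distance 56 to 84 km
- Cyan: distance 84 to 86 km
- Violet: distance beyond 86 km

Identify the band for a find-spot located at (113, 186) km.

Distance = √((113−135)² + (186−128)²) = √(484.000 + 3364.000) = 62.032 km.
56 ≤ 62.032 < 84 → Amber.

Amber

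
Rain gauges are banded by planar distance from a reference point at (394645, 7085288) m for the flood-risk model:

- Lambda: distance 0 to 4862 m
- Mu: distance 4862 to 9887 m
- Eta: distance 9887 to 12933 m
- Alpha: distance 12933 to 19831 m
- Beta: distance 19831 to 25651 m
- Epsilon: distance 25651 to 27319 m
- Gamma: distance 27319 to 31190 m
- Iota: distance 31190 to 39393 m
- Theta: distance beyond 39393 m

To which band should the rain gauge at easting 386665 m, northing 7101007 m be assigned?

Distance = √((386665−394645)² + (7101007−7085288)²) = √(63680400.000 + 247086961.000) = 17628.595 m.
12933 ≤ 17628.595 < 19831 → Alpha.

Alpha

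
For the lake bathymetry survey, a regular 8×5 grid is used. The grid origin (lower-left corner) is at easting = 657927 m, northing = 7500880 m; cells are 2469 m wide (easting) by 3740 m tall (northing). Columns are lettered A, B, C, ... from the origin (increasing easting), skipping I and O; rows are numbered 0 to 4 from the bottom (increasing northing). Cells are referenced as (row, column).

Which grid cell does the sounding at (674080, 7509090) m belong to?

Column index: ⌊(674080 − 657927) / 2469⌋ = ⌊6.542⌋ = 6 → column G
Row offset from origin: ⌊(7509090 − 7500880) / 3740⌋ = ⌊2.195⌋ = 2 → row 2

(2, G)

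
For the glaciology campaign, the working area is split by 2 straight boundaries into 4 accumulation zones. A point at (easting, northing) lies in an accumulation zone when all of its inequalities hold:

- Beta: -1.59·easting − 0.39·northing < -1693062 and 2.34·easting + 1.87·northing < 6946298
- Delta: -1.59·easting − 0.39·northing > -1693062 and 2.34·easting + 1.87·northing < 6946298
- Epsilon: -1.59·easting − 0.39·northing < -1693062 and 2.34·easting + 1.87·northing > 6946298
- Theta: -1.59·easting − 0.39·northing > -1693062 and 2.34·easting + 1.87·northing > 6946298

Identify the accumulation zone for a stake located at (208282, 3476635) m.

-1.59·208282 − 0.39·3476635 = -1687056.030, which is > -1693062
2.34·208282 + 1.87·3476635 = 6988687.330, which is > 6946298
This sign pattern matches Theta.

Theta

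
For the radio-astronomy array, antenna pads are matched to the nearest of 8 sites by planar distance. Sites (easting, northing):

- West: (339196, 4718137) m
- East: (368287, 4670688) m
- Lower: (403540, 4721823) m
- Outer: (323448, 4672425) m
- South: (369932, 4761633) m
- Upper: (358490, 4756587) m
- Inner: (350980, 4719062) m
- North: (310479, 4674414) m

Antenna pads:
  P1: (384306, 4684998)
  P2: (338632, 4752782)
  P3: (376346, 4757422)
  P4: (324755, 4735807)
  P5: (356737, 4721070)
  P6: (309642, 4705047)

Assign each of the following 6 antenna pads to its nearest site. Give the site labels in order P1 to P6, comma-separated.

East, Upper, South, West, Inner, North

P1 → East (d²=461384461.00)
P2 → Upper (d²=408818189.00)
P3 → South (d²=58871917.00)
P4 → West (d²=520771381.00)
P5 → Inner (d²=37175113.00)
P6 → North (d²=939081258.00)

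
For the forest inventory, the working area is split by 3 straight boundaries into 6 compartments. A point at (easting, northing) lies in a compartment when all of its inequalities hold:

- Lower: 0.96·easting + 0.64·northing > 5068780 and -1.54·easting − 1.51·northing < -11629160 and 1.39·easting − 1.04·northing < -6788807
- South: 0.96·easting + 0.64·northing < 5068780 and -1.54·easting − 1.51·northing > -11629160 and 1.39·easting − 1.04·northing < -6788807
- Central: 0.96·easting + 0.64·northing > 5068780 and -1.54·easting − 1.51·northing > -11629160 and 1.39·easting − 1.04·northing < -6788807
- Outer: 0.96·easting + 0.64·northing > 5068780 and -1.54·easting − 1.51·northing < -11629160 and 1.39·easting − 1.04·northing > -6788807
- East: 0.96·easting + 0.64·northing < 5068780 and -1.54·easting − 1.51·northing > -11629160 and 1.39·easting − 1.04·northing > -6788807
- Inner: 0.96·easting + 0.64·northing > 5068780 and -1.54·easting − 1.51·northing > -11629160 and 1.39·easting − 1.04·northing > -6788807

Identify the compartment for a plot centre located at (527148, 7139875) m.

0.96·527148 + 0.64·7139875 = 5075582.080, which is > 5068780
-1.54·527148 − 1.51·7139875 = -11593019.170, which is > -11629160
1.39·527148 − 1.04·7139875 = -6692734.280, which is > -6788807
This sign pattern matches Inner.

Inner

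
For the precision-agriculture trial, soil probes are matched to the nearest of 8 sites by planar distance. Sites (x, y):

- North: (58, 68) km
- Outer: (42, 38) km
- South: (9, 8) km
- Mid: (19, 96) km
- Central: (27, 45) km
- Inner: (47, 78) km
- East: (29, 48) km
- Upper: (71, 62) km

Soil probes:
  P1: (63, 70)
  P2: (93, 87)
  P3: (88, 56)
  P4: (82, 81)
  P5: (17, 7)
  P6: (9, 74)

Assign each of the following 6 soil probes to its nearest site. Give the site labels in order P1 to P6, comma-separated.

North, Upper, Upper, Upper, South, Mid

P1 → North (d²=29.00)
P2 → Upper (d²=1109.00)
P3 → Upper (d²=325.00)
P4 → Upper (d²=482.00)
P5 → South (d²=65.00)
P6 → Mid (d²=584.00)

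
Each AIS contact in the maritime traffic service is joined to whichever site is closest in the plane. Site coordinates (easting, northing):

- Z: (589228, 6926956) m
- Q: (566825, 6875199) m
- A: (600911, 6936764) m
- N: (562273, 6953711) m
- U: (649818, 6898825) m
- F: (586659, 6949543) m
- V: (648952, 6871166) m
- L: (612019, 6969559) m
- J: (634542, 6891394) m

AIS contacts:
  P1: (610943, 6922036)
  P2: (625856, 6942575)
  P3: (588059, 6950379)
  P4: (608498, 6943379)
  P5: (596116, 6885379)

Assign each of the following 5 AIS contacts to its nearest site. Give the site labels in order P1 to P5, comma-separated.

P1 → A (d²=317555008.00)
P2 → A (d²=656020746.00)
P3 → F (d²=2658896.00)
P4 → A (d²=101320794.00)
P5 → Q (d²=961595081.00)

A, A, F, A, Q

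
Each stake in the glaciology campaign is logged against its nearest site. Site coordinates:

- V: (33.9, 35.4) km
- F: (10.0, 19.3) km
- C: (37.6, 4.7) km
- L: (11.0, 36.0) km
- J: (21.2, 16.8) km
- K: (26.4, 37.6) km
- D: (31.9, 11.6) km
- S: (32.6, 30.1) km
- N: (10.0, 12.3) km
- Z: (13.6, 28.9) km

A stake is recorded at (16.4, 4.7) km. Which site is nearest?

N

Squared distances to each site:
V: 1248.740; F: 254.120; C: 449.440; L: 1008.850; J: 169.450; K: 1182.410; D: 287.860; S: 907.600; N: 98.720; Z: 593.480.
Minimum at N.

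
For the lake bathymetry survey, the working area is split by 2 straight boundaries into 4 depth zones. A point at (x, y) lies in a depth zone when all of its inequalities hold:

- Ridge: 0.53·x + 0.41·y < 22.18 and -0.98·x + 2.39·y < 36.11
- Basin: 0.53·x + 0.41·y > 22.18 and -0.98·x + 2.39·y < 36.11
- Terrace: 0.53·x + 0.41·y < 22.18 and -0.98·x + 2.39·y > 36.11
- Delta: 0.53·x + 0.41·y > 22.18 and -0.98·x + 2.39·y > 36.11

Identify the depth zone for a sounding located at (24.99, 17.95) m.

Ridge

0.53·24.99 + 0.41·17.95 = 20.604, which is < 22.18
-0.98·24.99 + 2.39·17.95 = 18.410, which is < 36.11
This sign pattern matches Ridge.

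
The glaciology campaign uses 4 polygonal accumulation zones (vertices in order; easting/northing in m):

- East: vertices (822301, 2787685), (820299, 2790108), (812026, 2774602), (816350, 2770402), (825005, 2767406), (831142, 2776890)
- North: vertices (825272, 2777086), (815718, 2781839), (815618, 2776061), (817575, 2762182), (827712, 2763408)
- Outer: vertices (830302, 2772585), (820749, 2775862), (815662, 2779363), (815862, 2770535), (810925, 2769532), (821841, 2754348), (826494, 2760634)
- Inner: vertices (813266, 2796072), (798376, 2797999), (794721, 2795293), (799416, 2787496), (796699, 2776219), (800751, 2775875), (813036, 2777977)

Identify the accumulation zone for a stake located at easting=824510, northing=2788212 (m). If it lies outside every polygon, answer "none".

Cast a ray rightward from (824510, 2788212). For each polygon, the edges (by vertex number in listed order) whose endpoints lie on opposite sides of northing = 2788212, where each meets that height, and whether that is right or left of the point:
East: 1–2 at easting≈821865.6 (left), 2–3 at easting≈819287.4 (left) → 0 crossings.
North: no edge straddles that height → 0 crossings.
Outer: no edge straddles that height → 0 crossings.
Inner: 3–4 at easting≈798984.9 (left), 7–1 at easting≈813166.1 (left) → 0 crossings.
All counts are even, so the point lies outside every listed polygon.

none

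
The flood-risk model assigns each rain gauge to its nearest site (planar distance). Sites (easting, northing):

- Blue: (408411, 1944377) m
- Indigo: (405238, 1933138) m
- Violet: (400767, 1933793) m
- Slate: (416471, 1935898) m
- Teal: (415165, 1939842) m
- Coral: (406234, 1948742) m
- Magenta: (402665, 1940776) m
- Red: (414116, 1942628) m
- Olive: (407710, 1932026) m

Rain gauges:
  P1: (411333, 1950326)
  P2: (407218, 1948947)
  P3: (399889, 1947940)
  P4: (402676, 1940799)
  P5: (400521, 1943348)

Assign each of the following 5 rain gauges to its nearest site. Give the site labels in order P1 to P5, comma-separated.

P1 → Coral (d²=28508857.00)
P2 → Coral (d²=1010281.00)
P3 → Coral (d²=40902229.00)
P4 → Magenta (d²=650.00)
P5 → Magenta (d²=11211920.00)

Coral, Coral, Coral, Magenta, Magenta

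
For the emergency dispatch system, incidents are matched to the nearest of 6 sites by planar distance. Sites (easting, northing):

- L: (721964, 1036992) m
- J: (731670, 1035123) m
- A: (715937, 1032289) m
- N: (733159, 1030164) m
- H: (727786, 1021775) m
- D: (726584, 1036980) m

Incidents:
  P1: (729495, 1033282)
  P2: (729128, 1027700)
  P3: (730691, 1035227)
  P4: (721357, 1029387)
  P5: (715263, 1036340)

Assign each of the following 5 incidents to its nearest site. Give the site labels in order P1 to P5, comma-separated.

J, N, J, A, A

P1 → J (d²=8119906.00)
P2 → N (d²=22320257.00)
P3 → J (d²=969257.00)
P4 → A (d²=37798004.00)
P5 → A (d²=16864877.00)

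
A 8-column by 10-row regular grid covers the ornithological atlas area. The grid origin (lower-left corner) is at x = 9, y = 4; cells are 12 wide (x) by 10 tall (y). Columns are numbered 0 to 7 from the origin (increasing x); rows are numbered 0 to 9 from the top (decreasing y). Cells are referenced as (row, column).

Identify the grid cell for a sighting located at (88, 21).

(8, 6)

Column index: ⌊(88 − 9) / 12⌋ = ⌊6.583⌋ = 6
Row offset from origin: ⌊(21 − 4) / 10⌋ = ⌊1.700⌋ = 1 → row 8 (counted from top)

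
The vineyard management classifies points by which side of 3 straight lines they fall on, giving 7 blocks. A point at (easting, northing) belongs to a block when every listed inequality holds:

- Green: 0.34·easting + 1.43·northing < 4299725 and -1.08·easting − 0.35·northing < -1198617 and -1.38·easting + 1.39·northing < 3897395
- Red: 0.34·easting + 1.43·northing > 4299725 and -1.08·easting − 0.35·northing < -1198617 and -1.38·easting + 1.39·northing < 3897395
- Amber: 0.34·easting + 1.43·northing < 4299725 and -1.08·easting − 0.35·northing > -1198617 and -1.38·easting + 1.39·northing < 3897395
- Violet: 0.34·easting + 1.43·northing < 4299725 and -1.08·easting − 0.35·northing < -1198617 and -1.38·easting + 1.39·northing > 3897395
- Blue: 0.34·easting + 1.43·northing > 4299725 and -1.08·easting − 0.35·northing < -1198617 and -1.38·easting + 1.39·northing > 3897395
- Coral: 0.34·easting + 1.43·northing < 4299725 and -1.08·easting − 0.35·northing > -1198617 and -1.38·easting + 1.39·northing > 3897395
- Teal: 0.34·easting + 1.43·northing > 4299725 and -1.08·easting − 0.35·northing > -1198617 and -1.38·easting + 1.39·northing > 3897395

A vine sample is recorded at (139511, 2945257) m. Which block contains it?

0.34·139511 + 1.43·2945257 = 4259151.250, which is < 4299725
-1.08·139511 − 0.35·2945257 = -1181511.830, which is > -1198617
-1.38·139511 + 1.39·2945257 = 3901382.050, which is > 3897395
This sign pattern matches Coral.

Coral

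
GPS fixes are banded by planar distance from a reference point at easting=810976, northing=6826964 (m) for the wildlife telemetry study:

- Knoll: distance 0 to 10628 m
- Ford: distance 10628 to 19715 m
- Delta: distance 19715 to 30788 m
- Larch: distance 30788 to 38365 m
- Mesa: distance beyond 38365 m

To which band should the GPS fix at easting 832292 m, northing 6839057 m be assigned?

Distance = √((832292−810976)² + (6839057−6826964)²) = √(454371856.000 + 146240649.000) = 24507.397 m.
19715 ≤ 24507.397 < 30788 → Delta.

Delta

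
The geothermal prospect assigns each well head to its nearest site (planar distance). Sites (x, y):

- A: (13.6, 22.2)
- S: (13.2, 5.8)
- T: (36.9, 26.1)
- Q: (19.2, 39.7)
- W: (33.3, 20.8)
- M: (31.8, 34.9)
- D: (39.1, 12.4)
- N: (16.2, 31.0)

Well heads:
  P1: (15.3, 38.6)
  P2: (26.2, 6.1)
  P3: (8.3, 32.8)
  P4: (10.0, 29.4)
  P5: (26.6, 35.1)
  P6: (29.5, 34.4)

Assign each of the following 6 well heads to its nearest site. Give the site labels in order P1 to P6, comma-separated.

Q, S, N, N, M, M

P1 → Q (d²=16.42)
P2 → S (d²=169.09)
P3 → N (d²=65.65)
P4 → N (d²=41.00)
P5 → M (d²=27.08)
P6 → M (d²=5.54)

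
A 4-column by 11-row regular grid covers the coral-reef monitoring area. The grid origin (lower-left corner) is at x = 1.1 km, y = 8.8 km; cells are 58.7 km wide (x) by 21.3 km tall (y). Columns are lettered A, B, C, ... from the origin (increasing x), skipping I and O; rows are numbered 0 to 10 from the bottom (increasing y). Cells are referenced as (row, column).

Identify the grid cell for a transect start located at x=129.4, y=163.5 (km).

(7, C)

Column index: ⌊(129.4 − 1.1) / 58.7⌋ = ⌊2.186⌋ = 2 → column C
Row offset from origin: ⌊(163.5 − 8.8) / 21.3⌋ = ⌊7.263⌋ = 7 → row 7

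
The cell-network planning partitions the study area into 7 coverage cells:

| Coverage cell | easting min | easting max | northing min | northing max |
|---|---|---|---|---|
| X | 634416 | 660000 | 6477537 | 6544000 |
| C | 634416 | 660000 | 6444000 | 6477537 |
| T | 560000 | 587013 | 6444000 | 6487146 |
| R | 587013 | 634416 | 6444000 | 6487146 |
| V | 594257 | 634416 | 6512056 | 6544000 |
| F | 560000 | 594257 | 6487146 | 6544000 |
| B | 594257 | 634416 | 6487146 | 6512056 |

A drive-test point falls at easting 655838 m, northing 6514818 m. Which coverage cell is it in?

X

The point has easting = 655838 and northing = 6514818.
Only X satisfies 634416 ≤ easting ≤ 660000 and 6477537 ≤ northing ≤ 6544000.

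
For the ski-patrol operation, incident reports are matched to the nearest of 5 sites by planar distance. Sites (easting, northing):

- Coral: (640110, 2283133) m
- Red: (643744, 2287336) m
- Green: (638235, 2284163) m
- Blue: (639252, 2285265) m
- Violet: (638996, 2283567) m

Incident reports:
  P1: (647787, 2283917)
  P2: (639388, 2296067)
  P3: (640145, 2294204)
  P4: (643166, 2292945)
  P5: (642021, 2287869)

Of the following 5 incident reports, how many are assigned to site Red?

5

P1 → Red
P2 → Red
P3 → Red
P4 → Red
P5 → Red
5 of the 5 go to Red.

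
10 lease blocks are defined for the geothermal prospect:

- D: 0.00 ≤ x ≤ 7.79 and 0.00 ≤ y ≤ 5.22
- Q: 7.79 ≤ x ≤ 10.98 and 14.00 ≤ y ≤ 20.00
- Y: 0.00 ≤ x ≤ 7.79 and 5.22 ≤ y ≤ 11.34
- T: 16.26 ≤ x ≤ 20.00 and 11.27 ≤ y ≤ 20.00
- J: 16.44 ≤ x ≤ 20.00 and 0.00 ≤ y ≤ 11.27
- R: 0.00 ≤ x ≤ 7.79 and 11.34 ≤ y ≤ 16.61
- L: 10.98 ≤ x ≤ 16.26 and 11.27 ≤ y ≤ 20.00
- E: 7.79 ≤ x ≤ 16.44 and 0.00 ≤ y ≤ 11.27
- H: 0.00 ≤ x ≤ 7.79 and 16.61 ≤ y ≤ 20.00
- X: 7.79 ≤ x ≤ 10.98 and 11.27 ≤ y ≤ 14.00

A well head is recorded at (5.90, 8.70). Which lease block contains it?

Y

The point has x = 5.90 and y = 8.70.
Only Y satisfies 0.00 ≤ x ≤ 7.79 and 5.22 ≤ y ≤ 11.34.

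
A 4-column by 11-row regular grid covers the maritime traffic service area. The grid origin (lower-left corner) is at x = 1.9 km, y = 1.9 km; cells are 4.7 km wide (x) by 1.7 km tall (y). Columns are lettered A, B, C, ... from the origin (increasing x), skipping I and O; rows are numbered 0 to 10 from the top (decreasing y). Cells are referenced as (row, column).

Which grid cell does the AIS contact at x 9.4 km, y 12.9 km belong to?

(4, B)

Column index: ⌊(9.4 − 1.9) / 4.7⌋ = ⌊1.596⌋ = 1 → column B
Row offset from origin: ⌊(12.9 − 1.9) / 1.7⌋ = ⌊6.471⌋ = 6 → row 4 (counted from top)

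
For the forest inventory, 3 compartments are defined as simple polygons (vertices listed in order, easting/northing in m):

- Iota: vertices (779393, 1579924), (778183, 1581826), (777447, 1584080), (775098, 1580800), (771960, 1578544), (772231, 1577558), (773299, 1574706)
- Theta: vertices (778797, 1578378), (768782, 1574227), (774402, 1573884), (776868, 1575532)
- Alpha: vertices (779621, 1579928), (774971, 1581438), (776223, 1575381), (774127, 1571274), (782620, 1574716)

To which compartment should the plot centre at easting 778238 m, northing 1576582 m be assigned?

Alpha

Cast a ray rightward from (778238, 1576582). For each polygon, the edges (by vertex number in listed order) whose endpoints lie on opposite sides of northing = 1576582, where each meets that height, and whether that is right or left of the point:
Iota: 6–7 at easting≈772596.5 (left), 7–1 at easting≈775489.9 (left) → 0 crossings.
Theta: 1–2 at easting≈774463.8 (left), 4–1 at easting≈777579.7 (left) → 0 crossings.
Alpha: 2–3 at easting≈775974.7 (left), 5–1 at easting≈781546.3 (right) → 1 crossing.
Only Alpha has an odd count, so the point is inside Alpha.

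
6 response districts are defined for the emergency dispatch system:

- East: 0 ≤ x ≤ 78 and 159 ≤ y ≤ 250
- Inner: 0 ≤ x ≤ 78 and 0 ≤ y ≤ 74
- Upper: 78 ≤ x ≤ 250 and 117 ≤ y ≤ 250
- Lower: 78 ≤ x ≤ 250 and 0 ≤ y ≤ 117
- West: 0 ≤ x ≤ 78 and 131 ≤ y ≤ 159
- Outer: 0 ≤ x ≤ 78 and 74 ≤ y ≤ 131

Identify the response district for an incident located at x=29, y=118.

Outer

The point has x = 29 and y = 118.
Only Outer satisfies 0 ≤ x ≤ 78 and 74 ≤ y ≤ 131.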